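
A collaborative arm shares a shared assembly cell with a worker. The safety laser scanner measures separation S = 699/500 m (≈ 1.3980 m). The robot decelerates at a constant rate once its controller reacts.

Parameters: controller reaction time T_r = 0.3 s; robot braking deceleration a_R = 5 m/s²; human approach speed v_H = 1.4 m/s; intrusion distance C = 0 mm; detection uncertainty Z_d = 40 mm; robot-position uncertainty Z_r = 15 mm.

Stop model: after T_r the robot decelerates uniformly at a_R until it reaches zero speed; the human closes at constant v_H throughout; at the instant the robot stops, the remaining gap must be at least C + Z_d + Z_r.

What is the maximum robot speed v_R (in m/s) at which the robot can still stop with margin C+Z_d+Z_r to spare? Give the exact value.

v_R_max = 13/10 m/s = 1.3000 m/s

at the boundary: (1/10)·v² + (29/50)·v + (-923/1000) = 0
  disc = (29/50)² − 4·(1/10)·(-923/1000) = 441/625 ; √disc = 21/25
  v_R = (−(29/50) + 21/25) / (2·(1/10)) = 13/10 m/s
check:
T_s = v_R/a_R = (13/10)/5 = 0.2600 s
robot covers v_R·T_r = 1.3000·0.3000 = 0.3900 m before braking
robot under decel: 1.3000²/(2·5.0000) = 0.1690 m
person approaches 1.4000·(0.3000+0.2600) = 0.7840 m
C+Z_d+Z_r = 0.0000+0.0400+0.0150 = 0.0550 m
sum ≈ 0.3900+0.1690+0.7840+0.0550 ≈ 1.3980 m = S ✓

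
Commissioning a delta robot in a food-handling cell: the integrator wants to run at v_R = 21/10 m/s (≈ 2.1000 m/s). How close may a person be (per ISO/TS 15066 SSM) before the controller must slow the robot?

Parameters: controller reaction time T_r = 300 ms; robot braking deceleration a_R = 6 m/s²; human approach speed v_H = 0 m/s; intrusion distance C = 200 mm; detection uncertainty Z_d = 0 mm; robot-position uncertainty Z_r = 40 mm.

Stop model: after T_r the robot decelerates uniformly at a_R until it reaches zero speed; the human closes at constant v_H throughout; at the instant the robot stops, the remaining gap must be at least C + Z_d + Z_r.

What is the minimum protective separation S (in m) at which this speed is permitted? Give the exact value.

T_s = v_R/a_R = (21/10)/6 = 0.3500 s
robot covers v_R·T_r = 2.1000·0.3000 = 0.6300 m before braking
robot covers 2.1000·0.3500 − ½·6.0000·0.3500² = 0.3675 m while stopping
person approaches 0.0000·(0.3000+0.3500) = 0.0000 m
residual clearance needed = 0.2000+0.0000+0.0400 = 0.2400 m
S_min ≈ 0.6300+0.3675+0.0000+0.2400  ⇒  S_min = 99/80 m

S_min = 99/80 m = 1.2375 m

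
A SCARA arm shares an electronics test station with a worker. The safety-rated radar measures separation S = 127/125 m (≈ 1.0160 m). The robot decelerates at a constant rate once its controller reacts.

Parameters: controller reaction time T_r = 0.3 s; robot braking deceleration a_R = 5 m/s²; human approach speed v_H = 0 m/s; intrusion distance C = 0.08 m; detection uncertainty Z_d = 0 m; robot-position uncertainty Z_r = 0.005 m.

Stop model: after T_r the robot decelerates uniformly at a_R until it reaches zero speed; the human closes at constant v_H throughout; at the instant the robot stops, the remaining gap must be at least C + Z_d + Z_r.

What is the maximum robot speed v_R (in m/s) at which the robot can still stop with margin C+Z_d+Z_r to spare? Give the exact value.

v_R_max = 19/10 m/s = 1.9000 m/s

collect terms ⇒ (1/10)·v_R² + (3/10)·v_R + (-931/1000) = 0
  disc = (3/10)² − 4·(1/10)·(-931/1000) = 289/625 ; √disc = 17/25
  v_R = (−(3/10) + 17/25) / (2·(1/10)) = 19/10 m/s
check:
braking lasts T_s = (19/10)/5 = 0.3800 s
reaction-phase robot travel = 1.9000·0.3000 = 0.5700 m
braking distance = 1.9000²/(2·5.0000) = 0.3610 m
person approaches 0.0000·(0.3000+0.3800) = 0.0000 m
residual clearance needed = 0.0800+0.0000+0.0050 = 0.0850 m
sum ≈ 0.5700+0.3610+0.0000+0.0850 ≈ 1.0160 m = S ✓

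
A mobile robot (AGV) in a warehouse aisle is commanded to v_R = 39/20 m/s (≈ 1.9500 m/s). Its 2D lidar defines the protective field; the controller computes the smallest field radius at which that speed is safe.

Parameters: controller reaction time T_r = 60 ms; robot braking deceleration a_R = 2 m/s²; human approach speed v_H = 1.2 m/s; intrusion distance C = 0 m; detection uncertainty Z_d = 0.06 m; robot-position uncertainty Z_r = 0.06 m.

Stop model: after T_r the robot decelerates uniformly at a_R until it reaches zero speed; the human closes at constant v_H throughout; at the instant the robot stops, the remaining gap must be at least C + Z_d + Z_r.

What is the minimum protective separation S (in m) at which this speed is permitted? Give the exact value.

stop time T_s = (39/20)/2 = 0.9750 s
reaction-phase robot travel = 1.9500·0.0600 = 0.1170 m
braking distance = 1.9500²/(2·2.0000) = 0.9506 m
human closes 1.2000·1.0350 = 1.2420 m
margins: 0.0000+0.0600+0.0600 = 0.1200 m
S_min ≈ 0.1170+0.9506+1.2420+0.1200  ⇒  S_min = 19437/8000 m

S_min = 19437/8000 m = 2.4296 m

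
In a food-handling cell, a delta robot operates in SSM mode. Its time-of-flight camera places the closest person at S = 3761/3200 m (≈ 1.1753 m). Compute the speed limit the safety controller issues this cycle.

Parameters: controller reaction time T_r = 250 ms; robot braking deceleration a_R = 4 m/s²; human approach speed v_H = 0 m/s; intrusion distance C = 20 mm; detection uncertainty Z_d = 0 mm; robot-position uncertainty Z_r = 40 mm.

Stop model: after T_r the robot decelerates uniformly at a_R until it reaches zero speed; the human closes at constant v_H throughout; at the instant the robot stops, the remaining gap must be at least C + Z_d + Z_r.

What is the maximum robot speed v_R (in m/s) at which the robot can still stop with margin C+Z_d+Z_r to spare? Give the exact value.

v_R_max = 43/20 m/s = 2.1500 m/s

quadratic (1/8)·v² + (1/4)·v + (-3569/3200) = 0
  disc = (1/4)² − 4·(1/8)·(-3569/3200) = 3969/6400 ; √disc = 63/80
  v_R = (−(1/4) + 63/80) / (2·(1/8)) = 43/20 m/s
check:
braking lasts T_s = (43/20)/4 = 0.5375 s
robot covers v_R·T_r = 2.1500·0.2500 = 0.5375 m before braking
braking distance = 2.1500²/(2·4.0000) = 0.5778 m
human closes 0.0000·0.7875 = 0.0000 m
C+Z_d+Z_r = 0.0200+0.0000+0.0400 = 0.0600 m
sum ≈ 0.5375+0.5778+0.0000+0.0600 ≈ 1.1753 m = S ✓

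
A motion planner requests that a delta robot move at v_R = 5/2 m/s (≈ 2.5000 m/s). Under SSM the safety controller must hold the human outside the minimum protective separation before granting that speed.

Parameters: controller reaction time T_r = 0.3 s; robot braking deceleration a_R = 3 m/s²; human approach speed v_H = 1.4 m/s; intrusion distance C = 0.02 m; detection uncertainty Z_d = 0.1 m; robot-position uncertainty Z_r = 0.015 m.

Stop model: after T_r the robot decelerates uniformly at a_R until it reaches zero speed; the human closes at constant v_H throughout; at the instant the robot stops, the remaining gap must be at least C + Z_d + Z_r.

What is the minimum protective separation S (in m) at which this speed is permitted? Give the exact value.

stop time T_s = (5/2)/3 = 0.8333 s
robot covers v_R·T_r = 2.5000·0.3000 = 0.7500 m before braking
robot under decel: 2.5000²/(2·3.0000) = 1.0417 m
human over T_r+T_s: 1.4000·(0.3000+0.8333) = 1.5867 m
residual clearance needed = 0.0200+0.1000+0.0150 = 0.1350 m
S_min ≈ 0.7500+1.0417+1.5867+0.1350  ⇒  S_min = 527/150 m

S_min = 527/150 m = 3.5133 m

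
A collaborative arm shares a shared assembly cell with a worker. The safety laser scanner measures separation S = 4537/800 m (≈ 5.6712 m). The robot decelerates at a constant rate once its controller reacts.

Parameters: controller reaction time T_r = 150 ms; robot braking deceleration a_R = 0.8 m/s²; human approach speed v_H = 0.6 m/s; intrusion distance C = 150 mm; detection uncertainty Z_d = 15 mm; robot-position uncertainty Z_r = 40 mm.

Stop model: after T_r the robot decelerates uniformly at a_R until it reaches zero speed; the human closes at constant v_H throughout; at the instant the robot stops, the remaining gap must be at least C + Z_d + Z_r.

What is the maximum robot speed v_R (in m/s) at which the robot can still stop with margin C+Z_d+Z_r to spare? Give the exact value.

v_R_max = 23/10 m/s = 2.3000 m/s

collect terms ⇒ (5/8)·v_R² + (9/10)·v_R + (-4301/800) = 0
  disc = (9/10)² − 4·(5/8)·(-4301/800) = 22801/1600 ; √disc = 151/40
  v_R = (−(9/10) + 151/40) / (2·(5/8)) = 23/10 m/s
check:
stop time T_s = (23/10)/(4/5) = 2.8750 s
reaction-phase robot travel = 2.3000·0.1500 = 0.3450 m
robot covers 2.3000·2.8750 − ½·0.8000·2.8750² = 3.3062 m while stopping
human closes 0.6000·3.0250 = 1.8150 m
margins: 0.1500+0.0150+0.0400 = 0.2050 m
sum ≈ 0.3450+3.3062+1.8150+0.2050 ≈ 5.6712 m = S ✓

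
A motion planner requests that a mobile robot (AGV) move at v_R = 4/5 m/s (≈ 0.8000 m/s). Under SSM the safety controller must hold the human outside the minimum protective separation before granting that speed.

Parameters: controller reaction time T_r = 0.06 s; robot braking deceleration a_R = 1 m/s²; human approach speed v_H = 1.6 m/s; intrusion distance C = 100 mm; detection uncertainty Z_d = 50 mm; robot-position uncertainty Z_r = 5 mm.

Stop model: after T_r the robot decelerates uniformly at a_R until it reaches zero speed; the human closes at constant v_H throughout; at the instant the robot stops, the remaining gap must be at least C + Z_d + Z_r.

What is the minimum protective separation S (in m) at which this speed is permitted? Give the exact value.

stop time T_s = (4/5)/1 = 0.8000 s
reaction-phase robot travel = 0.8000·0.0600 = 0.0480 m
braking distance = 0.8000²/(2·1.0000) = 0.3200 m
human over T_r+T_s: 1.6000·(0.0600+0.8000) = 1.3760 m
margins: 0.1000+0.0500+0.0050 = 0.1550 m
S_min ≈ 0.0480+0.3200+1.3760+0.1550  ⇒  S_min = 1899/1000 m

S_min = 1899/1000 m = 1.8990 m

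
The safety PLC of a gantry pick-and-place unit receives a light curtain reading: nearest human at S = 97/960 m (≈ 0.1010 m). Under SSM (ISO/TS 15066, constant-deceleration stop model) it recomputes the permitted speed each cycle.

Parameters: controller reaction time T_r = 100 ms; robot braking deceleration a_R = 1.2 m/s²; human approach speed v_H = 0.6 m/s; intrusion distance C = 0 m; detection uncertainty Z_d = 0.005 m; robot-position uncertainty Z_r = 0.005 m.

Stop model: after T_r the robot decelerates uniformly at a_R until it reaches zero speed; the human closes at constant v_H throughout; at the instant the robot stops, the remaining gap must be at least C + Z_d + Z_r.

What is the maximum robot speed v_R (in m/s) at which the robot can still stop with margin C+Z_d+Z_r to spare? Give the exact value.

at the boundary: (5/12)·v² + (3/5)·v + (-149/4800) = 0
  disc = (3/5)² − 4·(5/12)·(-149/4800) = 5929/14400 ; √disc = 77/120
  v_R = (−(3/5) + 77/120) / (2·(5/12)) = 1/20 m/s
check:
T_s = v_R/a_R = (1/20)/(6/5) = 0.0417 s
reaction-phase robot travel = 0.0500·0.1000 = 0.0050 m
robot under decel: 0.0500²/(2·1.2000) = 0.0010 m
person approaches 0.6000·(0.1000+0.0417) = 0.0850 m
residual clearance needed = 0.0000+0.0050+0.0050 = 0.0100 m
sum ≈ 0.0050+0.0010+0.0850+0.0100 ≈ 0.1010 m = S ✓

v_R_max = 1/20 m/s = 0.0500 m/s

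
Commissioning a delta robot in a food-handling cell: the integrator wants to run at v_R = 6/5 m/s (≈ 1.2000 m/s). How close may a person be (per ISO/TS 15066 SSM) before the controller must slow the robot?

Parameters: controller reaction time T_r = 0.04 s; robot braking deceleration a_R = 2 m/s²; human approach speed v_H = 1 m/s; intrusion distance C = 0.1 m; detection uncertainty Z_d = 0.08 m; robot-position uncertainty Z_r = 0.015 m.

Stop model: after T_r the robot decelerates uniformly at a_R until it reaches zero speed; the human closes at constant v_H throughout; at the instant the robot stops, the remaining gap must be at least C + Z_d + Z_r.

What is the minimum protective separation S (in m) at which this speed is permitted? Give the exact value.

T_s = v_R/a_R = (6/5)/2 = 0.6000 s
reaction-phase robot travel = 1.2000·0.0400 = 0.0480 m
robot covers 1.2000·0.6000 − ½·2.0000·0.6000² = 0.3600 m while stopping
person approaches 1.0000·(0.0400+0.6000) = 0.6400 m
C+Z_d+Z_r = 0.1000+0.0800+0.0150 = 0.1950 m
S_min ≈ 0.0480+0.3600+0.6400+0.1950  ⇒  S_min = 1243/1000 m

S_min = 1243/1000 m = 1.2430 m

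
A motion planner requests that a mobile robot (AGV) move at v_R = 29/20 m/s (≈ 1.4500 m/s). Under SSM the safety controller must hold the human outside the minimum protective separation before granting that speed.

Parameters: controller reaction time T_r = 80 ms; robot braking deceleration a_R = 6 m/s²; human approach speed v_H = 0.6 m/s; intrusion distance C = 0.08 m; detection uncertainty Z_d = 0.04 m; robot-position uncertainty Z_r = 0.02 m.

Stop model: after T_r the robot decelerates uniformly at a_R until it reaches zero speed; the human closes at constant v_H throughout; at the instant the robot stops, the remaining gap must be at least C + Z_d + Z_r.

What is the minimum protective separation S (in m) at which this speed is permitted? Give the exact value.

braking lasts T_s = (29/20)/6 = 0.2417 s
robot in T_r: 1.4500·0.0800 = 0.1160 m
braking distance = 1.4500²/(2·6.0000) = 0.1752 m
human closes 0.6000·0.3217 = 0.1930 m
margins: 0.0800+0.0400+0.0200 = 0.1400 m
S_min ≈ 0.1160+0.1752+0.1930+0.1400  ⇒  S_min = 14981/24000 m

S_min = 14981/24000 m = 0.6242 m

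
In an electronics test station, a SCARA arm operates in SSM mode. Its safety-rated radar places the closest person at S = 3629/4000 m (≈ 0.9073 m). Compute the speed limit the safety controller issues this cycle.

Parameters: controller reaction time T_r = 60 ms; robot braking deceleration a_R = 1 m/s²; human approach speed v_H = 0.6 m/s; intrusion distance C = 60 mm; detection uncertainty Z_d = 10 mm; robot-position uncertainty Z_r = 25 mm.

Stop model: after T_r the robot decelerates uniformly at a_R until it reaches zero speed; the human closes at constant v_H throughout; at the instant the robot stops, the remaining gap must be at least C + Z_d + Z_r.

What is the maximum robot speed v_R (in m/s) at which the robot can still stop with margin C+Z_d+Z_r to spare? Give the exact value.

v_R_max = 3/4 m/s = 0.7500 m/s

quadratic (1/2)·v² + (33/50)·v + (-621/800) = 0
  disc = (33/50)² − 4·(1/2)·(-621/800) = 19881/10000 ; √disc = 141/100
  v_R = (−(33/50) + 141/100) / (2·(1/2)) = 3/4 m/s
check:
T_s = v_R/a_R = (3/4)/1 = 0.7500 s
robot in T_r: 0.7500·0.0600 = 0.0450 m
robot covers 0.7500·0.7500 − ½·1.0000·0.7500² = 0.2812 m while stopping
human over T_r+T_s: 0.6000·(0.0600+0.7500) = 0.4860 m
C+Z_d+Z_r = 0.0600+0.0100+0.0250 = 0.0950 m
sum ≈ 0.0450+0.2812+0.4860+0.0950 ≈ 0.9073 m = S ✓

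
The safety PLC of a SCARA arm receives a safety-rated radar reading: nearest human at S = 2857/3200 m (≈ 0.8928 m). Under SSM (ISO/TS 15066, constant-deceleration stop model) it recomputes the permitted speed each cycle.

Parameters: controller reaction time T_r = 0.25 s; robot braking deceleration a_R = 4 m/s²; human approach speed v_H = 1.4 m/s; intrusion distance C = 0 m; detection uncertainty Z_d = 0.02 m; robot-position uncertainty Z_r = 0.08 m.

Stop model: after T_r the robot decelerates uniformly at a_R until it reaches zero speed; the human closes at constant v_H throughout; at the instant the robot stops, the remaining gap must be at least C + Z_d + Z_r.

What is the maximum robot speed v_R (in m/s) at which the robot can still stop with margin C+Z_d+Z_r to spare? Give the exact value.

v_R_max = 13/20 m/s = 0.6500 m/s

quadratic (1/8)·v² + (3/5)·v + (-1417/3200) = 0
  disc = (3/5)² − 4·(1/8)·(-1417/3200) = 3721/6400 ; √disc = 61/80
  v_R = (−(3/5) + 61/80) / (2·(1/8)) = 13/20 m/s
check:
stop time T_s = (13/20)/4 = 0.1625 s
reaction-phase robot travel = 0.6500·0.2500 = 0.1625 m
braking distance = 0.6500²/(2·4.0000) = 0.0528 m
person approaches 1.4000·(0.2500+0.1625) = 0.5775 m
residual clearance needed = 0.0000+0.0200+0.0800 = 0.1000 m
sum ≈ 0.1625+0.0528+0.5775+0.1000 ≈ 0.8928 m = S ✓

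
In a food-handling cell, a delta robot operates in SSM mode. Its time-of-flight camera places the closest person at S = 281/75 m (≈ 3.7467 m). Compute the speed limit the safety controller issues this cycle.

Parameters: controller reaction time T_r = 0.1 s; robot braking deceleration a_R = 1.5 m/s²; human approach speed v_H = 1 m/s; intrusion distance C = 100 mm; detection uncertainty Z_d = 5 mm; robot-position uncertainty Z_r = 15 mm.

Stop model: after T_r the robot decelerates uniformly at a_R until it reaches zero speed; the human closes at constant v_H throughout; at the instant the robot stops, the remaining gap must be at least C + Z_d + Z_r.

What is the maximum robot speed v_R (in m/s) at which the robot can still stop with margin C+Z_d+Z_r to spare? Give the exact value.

v_R_max = 23/10 m/s = 2.3000 m/s

at the boundary: (1/3)·v² + (23/30)·v + (-529/150) = 0
  disc = (23/30)² − 4·(1/3)·(-529/150) = 529/100 ; √disc = 23/10
  v_R = (−(23/30) + 23/10) / (2·(1/3)) = 23/10 m/s
check:
stop time T_s = (23/10)/(3/2) = 1.5333 s
reaction-phase robot travel = 2.3000·0.1000 = 0.2300 m
robot under decel: 2.3000²/(2·1.5000) = 1.7633 m
human closes 1.0000·1.6333 = 1.6333 m
residual clearance needed = 0.1000+0.0050+0.0150 = 0.1200 m
sum ≈ 0.2300+1.7633+1.6333+0.1200 ≈ 3.7467 m = S ✓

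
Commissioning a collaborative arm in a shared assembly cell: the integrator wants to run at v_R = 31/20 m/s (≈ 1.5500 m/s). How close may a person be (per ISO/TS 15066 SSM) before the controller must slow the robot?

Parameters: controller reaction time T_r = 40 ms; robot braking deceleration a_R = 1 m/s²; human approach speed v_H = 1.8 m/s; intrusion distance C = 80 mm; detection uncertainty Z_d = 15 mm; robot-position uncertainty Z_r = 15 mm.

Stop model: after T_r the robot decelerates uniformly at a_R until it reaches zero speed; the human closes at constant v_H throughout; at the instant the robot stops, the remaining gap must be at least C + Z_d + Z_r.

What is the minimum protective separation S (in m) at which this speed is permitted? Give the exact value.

S_min = 16941/4000 m = 4.2352 m

stop time T_s = (31/20)/1 = 1.5500 s
robot in T_r: 1.5500·0.0400 = 0.0620 m
braking distance = 1.5500²/(2·1.0000) = 1.2012 m
human closes 1.8000·1.5900 = 2.8620 m
margins: 0.0800+0.0150+0.0150 = 0.1100 m
S_min ≈ 0.0620+1.2012+2.8620+0.1100  ⇒  S_min = 16941/4000 m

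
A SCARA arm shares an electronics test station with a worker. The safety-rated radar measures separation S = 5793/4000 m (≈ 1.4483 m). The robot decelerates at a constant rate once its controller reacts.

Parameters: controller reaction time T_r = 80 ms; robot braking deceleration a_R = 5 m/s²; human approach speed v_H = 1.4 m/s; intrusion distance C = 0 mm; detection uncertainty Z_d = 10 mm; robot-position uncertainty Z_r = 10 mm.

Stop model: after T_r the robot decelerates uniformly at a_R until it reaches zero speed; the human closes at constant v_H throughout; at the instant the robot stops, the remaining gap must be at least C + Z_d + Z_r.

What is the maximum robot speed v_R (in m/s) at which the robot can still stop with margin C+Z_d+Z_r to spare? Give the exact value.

quadratic (1/10)·v² + (9/25)·v + (-1053/800) = 0
  disc = (9/25)² − 4·(1/10)·(-1053/800) = 6561/10000 ; √disc = 81/100
  v_R = (−(9/25) + 81/100) / (2·(1/10)) = 9/4 m/s
check:
stop time T_s = (9/4)/5 = 0.4500 s
robot covers v_R·T_r = 2.2500·0.0800 = 0.1800 m before braking
robot covers 2.2500·0.4500 − ½·5.0000·0.4500² = 0.5062 m while stopping
human over T_r+T_s: 1.4000·(0.0800+0.4500) = 0.7420 m
residual clearance needed = 0.0000+0.0100+0.0100 = 0.0200 m
sum ≈ 0.1800+0.5062+0.7420+0.0200 ≈ 1.4483 m = S ✓

v_R_max = 9/4 m/s = 2.2500 m/s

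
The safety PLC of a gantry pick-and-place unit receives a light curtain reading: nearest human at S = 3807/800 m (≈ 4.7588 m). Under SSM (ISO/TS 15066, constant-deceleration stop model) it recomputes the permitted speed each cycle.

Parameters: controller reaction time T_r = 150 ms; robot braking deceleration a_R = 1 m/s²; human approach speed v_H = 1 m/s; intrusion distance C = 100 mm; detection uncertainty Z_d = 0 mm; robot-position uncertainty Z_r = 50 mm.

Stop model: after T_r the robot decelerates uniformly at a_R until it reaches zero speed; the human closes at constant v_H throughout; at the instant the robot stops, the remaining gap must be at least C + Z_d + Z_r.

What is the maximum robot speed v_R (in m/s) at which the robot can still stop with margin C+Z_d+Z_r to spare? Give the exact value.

v_R_max = 41/20 m/s = 2.0500 m/s

quadratic (1/2)·v² + (23/20)·v + (-3567/800) = 0
  disc = (23/20)² − 4·(1/2)·(-3567/800) = 256/25 ; √disc = 16/5
  v_R = (−(23/20) + 16/5) / (2·(1/2)) = 41/20 m/s
check:
braking lasts T_s = (41/20)/1 = 2.0500 s
reaction-phase robot travel = 2.0500·0.1500 = 0.3075 m
braking distance = 2.0500²/(2·1.0000) = 2.1012 m
human over T_r+T_s: 1.0000·(0.1500+2.0500) = 2.2000 m
margins: 0.1000+0.0000+0.0500 = 0.1500 m
sum ≈ 0.3075+2.1012+2.2000+0.1500 ≈ 4.7588 m = S ✓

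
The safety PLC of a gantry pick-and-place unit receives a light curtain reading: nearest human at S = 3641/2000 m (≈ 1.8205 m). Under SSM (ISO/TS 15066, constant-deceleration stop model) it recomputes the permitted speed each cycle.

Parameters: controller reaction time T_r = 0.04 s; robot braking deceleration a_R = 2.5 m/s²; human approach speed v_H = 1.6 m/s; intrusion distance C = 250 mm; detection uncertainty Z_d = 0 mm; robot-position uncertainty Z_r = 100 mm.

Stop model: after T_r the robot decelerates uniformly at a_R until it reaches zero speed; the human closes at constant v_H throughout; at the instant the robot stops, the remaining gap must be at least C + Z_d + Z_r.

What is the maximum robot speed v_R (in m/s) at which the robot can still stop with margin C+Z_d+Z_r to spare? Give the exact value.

v_R_max = 29/20 m/s = 1.4500 m/s

collect terms ⇒ (1/5)·v_R² + (17/25)·v_R + (-2813/2000) = 0
  disc = (17/25)² − 4·(1/5)·(-2813/2000) = 3969/2500 ; √disc = 63/50
  v_R = (−(17/25) + 63/50) / (2·(1/5)) = 29/20 m/s
check:
T_s = v_R/a_R = (29/20)/(5/2) = 0.5800 s
robot in T_r: 1.4500·0.0400 = 0.0580 m
braking distance = 1.4500²/(2·2.5000) = 0.4205 m
human closes 1.6000·0.6200 = 0.9920 m
margins: 0.2500+0.0000+0.1000 = 0.3500 m
sum ≈ 0.0580+0.4205+0.9920+0.3500 ≈ 1.8205 m = S ✓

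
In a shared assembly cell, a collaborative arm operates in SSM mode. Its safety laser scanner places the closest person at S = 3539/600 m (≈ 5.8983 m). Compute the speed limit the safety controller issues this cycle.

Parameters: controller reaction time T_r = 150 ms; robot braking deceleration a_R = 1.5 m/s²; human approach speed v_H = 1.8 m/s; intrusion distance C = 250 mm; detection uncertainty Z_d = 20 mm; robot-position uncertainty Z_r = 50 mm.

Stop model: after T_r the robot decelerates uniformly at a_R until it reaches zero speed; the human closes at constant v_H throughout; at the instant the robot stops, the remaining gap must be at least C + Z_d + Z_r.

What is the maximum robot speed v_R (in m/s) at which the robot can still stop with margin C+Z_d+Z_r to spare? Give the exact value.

quadratic (1/3)·v² + (27/20)·v + (-637/120) = 0
  disc = (27/20)² − 4·(1/3)·(-637/120) = 32041/3600 ; √disc = 179/60
  v_R = (−(27/20) + 179/60) / (2·(1/3)) = 49/20 m/s
check:
braking lasts T_s = (49/20)/(3/2) = 1.6333 s
robot covers v_R·T_r = 2.4500·0.1500 = 0.3675 m before braking
robot covers 2.4500·1.6333 − ½·1.5000·1.6333² = 2.0008 m while stopping
human over T_r+T_s: 1.8000·(0.1500+1.6333) = 3.2100 m
margins: 0.2500+0.0200+0.0500 = 0.3200 m
sum ≈ 0.3675+2.0008+3.2100+0.3200 ≈ 5.8983 m = S ✓

v_R_max = 49/20 m/s = 2.4500 m/s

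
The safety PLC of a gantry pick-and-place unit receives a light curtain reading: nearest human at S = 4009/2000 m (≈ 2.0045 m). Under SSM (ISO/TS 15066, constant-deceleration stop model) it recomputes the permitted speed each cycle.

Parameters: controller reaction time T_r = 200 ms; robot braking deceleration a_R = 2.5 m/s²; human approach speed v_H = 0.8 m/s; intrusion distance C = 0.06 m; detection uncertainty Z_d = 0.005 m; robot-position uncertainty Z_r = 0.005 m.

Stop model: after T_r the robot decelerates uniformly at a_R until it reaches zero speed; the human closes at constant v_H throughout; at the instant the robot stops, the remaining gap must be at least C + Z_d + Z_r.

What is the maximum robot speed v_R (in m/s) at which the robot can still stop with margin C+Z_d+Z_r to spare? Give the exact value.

v_R_max = 39/20 m/s = 1.9500 m/s

collect terms ⇒ (1/5)·v_R² + (13/25)·v_R + (-3549/2000) = 0
  disc = (13/25)² − 4·(1/5)·(-3549/2000) = 169/100 ; √disc = 13/10
  v_R = (−(13/25) + 13/10) / (2·(1/5)) = 39/20 m/s
check:
braking lasts T_s = (39/20)/(5/2) = 0.7800 s
robot in T_r: 1.9500·0.2000 = 0.3900 m
robot covers 1.9500·0.7800 − ½·2.5000·0.7800² = 0.7605 m while stopping
human closes 0.8000·0.9800 = 0.7840 m
residual clearance needed = 0.0600+0.0050+0.0050 = 0.0700 m
sum ≈ 0.3900+0.7605+0.7840+0.0700 ≈ 2.0045 m = S ✓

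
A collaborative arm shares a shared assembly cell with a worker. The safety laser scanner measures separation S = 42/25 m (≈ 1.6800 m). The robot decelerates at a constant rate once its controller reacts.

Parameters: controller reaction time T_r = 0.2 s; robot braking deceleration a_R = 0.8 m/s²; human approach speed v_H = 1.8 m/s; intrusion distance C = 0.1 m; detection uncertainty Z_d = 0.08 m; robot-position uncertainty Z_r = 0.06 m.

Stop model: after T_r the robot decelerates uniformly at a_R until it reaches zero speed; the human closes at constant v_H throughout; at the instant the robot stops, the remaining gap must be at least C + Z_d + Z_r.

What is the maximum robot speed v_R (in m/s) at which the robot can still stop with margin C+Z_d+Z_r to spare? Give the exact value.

collect terms ⇒ (5/8)·v_R² + (49/20)·v_R + (-27/25) = 0
  disc = (49/20)² − 4·(5/8)·(-27/25) = 3481/400 ; √disc = 59/20
  v_R = (−(49/20) + 59/20) / (2·(5/8)) = 2/5 m/s
check:
stop time T_s = (2/5)/(4/5) = 0.5000 s
robot in T_r: 0.4000·0.2000 = 0.0800 m
robot under decel: 0.4000²/(2·0.8000) = 0.1000 m
person approaches 1.8000·(0.2000+0.5000) = 1.2600 m
residual clearance needed = 0.1000+0.0800+0.0600 = 0.2400 m
sum ≈ 0.0800+0.1000+1.2600+0.2400 ≈ 1.6800 m = S ✓

v_R_max = 2/5 m/s = 0.4000 m/s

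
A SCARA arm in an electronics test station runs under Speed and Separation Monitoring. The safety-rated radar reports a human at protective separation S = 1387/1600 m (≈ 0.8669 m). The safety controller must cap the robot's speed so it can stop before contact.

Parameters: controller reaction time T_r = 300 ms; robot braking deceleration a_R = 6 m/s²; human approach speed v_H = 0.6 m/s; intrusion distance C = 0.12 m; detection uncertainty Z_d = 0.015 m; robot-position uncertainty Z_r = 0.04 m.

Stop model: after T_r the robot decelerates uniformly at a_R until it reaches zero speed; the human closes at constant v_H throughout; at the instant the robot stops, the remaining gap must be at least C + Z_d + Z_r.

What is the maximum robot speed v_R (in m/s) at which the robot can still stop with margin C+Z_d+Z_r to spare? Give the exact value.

collect terms ⇒ (1/12)·v_R² + (2/5)·v_R + (-819/1600) = 0
  disc = (2/5)² − 4·(1/12)·(-819/1600) = 529/1600 ; √disc = 23/40
  v_R = (−(2/5) + 23/40) / (2·(1/12)) = 21/20 m/s
check:
T_s = v_R/a_R = (21/20)/6 = 0.1750 s
robot in T_r: 1.0500·0.3000 = 0.3150 m
robot covers 1.0500·0.1750 − ½·6.0000·0.1750² = 0.0919 m while stopping
human over T_r+T_s: 0.6000·(0.3000+0.1750) = 0.2850 m
C+Z_d+Z_r = 0.1200+0.0150+0.0400 = 0.1750 m
sum ≈ 0.3150+0.0919+0.2850+0.1750 ≈ 0.8669 m = S ✓

v_R_max = 21/20 m/s = 1.0500 m/s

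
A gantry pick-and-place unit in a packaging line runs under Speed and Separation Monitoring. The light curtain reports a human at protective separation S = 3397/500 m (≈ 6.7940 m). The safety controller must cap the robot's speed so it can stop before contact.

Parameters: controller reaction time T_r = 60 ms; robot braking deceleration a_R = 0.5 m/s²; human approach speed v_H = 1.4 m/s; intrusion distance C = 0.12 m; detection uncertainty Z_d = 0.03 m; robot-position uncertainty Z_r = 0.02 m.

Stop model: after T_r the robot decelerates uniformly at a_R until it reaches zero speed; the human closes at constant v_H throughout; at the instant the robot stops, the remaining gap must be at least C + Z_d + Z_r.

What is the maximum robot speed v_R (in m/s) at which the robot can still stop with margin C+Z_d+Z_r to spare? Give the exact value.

v_R_max = 3/2 m/s = 1.5000 m/s

collect terms ⇒ (1)·v_R² + (143/50)·v_R + (-327/50) = 0
  disc = (143/50)² − 4·(1)·(-327/50) = 85849/2500 ; √disc = 293/50
  v_R = (−(143/50) + 293/50) / (2·(1)) = 3/2 m/s
check:
braking lasts T_s = (3/2)/(1/2) = 3.0000 s
reaction-phase robot travel = 1.5000·0.0600 = 0.0900 m
robot covers 1.5000·3.0000 − ½·0.5000·3.0000² = 2.2500 m while stopping
human over T_r+T_s: 1.4000·(0.0600+3.0000) = 4.2840 m
margins: 0.1200+0.0300+0.0200 = 0.1700 m
sum ≈ 0.0900+2.2500+4.2840+0.1700 ≈ 6.7940 m = S ✓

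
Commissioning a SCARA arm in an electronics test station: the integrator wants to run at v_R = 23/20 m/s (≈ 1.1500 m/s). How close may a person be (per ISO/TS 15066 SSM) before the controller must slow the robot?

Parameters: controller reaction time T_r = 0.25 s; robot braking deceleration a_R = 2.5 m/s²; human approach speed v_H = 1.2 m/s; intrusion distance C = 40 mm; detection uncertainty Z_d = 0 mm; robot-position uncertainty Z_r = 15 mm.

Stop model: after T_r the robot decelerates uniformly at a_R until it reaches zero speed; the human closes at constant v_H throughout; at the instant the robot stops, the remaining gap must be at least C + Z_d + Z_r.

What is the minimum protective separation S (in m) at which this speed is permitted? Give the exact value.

stop time T_s = (23/20)/(5/2) = 0.4600 s
robot in T_r: 1.1500·0.2500 = 0.2875 m
braking distance = 1.1500²/(2·2.5000) = 0.2645 m
human over T_r+T_s: 1.2000·(0.2500+0.4600) = 0.8520 m
C+Z_d+Z_r = 0.0400+0.0000+0.0150 = 0.0550 m
S_min ≈ 0.2875+0.2645+0.8520+0.0550  ⇒  S_min = 1459/1000 m

S_min = 1459/1000 m = 1.4590 m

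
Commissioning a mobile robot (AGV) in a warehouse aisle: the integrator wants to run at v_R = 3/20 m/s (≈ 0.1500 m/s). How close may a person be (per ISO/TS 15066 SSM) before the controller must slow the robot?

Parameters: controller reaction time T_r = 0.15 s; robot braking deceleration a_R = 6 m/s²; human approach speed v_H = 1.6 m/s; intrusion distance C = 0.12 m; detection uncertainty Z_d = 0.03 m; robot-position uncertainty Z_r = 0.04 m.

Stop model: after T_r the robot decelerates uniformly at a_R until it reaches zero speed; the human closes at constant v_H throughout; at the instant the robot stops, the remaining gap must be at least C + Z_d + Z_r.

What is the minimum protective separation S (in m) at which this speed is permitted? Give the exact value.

S_min = 791/1600 m = 0.4944 m

stop time T_s = (3/20)/6 = 0.0250 s
robot covers v_R·T_r = 0.1500·0.1500 = 0.0225 m before braking
robot under decel: 0.1500²/(2·6.0000) = 0.0019 m
human over T_r+T_s: 1.6000·(0.1500+0.0250) = 0.2800 m
C+Z_d+Z_r = 0.1200+0.0300+0.0400 = 0.1900 m
S_min ≈ 0.0225+0.0019+0.2800+0.1900  ⇒  S_min = 791/1600 m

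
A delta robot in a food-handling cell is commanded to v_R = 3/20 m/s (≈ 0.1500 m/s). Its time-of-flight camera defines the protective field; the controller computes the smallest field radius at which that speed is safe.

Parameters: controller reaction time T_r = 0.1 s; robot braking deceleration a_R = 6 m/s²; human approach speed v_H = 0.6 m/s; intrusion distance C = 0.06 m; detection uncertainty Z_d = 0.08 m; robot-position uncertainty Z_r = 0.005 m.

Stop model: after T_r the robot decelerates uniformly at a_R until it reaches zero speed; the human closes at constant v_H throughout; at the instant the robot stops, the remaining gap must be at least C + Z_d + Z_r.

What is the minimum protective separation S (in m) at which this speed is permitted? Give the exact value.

stop time T_s = (3/20)/6 = 0.0250 s
robot in T_r: 0.1500·0.1000 = 0.0150 m
robot covers 0.1500·0.0250 − ½·6.0000·0.0250² = 0.0019 m while stopping
human over T_r+T_s: 0.6000·(0.1000+0.0250) = 0.0750 m
C+Z_d+Z_r = 0.0600+0.0800+0.0050 = 0.1450 m
S_min ≈ 0.0150+0.0019+0.0750+0.1450  ⇒  S_min = 379/1600 m

S_min = 379/1600 m = 0.2369 m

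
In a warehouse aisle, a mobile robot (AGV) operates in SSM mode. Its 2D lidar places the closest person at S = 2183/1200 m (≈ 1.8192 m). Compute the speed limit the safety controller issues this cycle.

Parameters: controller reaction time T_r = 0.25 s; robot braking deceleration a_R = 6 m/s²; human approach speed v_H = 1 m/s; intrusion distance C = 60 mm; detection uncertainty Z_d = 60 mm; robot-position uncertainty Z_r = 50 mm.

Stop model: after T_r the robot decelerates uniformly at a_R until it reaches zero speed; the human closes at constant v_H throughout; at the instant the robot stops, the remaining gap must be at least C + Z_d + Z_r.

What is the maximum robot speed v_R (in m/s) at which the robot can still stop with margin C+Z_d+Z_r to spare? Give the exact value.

at the boundary: (1/12)·v² + (5/12)·v + (-1679/1200) = 0
  disc = (5/12)² − 4·(1/12)·(-1679/1200) = 16/25 ; √disc = 4/5
  v_R = (−(5/12) + 4/5) / (2·(1/12)) = 23/10 m/s
check:
T_s = v_R/a_R = (23/10)/6 = 0.3833 s
reaction-phase robot travel = 2.3000·0.2500 = 0.5750 m
robot covers 2.3000·0.3833 − ½·6.0000·0.3833² = 0.4408 m while stopping
human over T_r+T_s: 1.0000·(0.2500+0.3833) = 0.6333 m
margins: 0.0600+0.0600+0.0500 = 0.1700 m
sum ≈ 0.5750+0.4408+0.6333+0.1700 ≈ 1.8192 m = S ✓

v_R_max = 23/10 m/s = 2.3000 m/s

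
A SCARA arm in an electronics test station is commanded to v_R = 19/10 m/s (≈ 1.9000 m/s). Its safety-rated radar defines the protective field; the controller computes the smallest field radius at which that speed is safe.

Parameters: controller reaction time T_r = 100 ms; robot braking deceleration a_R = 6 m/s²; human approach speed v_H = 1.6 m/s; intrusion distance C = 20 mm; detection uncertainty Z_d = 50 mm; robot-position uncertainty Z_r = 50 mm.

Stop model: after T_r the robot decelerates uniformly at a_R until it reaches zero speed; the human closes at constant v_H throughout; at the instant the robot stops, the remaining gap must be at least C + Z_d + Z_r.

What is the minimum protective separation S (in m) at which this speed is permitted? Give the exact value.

braking lasts T_s = (19/10)/6 = 0.3167 s
robot covers v_R·T_r = 1.9000·0.1000 = 0.1900 m before braking
robot under decel: 1.9000²/(2·6.0000) = 0.3008 m
person approaches 1.6000·(0.1000+0.3167) = 0.6667 m
C+Z_d+Z_r = 0.0200+0.0500+0.0500 = 0.1200 m
S_min ≈ 0.1900+0.3008+0.6667+0.1200  ⇒  S_min = 511/400 m

S_min = 511/400 m = 1.2775 m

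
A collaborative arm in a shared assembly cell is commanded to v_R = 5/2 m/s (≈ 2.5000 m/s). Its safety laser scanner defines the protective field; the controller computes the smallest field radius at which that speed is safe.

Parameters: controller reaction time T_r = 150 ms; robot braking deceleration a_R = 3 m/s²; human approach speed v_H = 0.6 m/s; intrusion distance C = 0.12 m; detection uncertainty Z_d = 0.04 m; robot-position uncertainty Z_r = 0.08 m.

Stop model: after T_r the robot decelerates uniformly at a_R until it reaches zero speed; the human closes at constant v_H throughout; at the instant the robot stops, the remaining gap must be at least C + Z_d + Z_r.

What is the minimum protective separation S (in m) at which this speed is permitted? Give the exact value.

stop time T_s = (5/2)/3 = 0.8333 s
robot covers v_R·T_r = 2.5000·0.1500 = 0.3750 m before braking
robot under decel: 2.5000²/(2·3.0000) = 1.0417 m
human over T_r+T_s: 0.6000·(0.1500+0.8333) = 0.5900 m
residual clearance needed = 0.1200+0.0400+0.0800 = 0.2400 m
S_min ≈ 0.3750+1.0417+0.5900+0.2400  ⇒  S_min = 337/150 m

S_min = 337/150 m = 2.2467 m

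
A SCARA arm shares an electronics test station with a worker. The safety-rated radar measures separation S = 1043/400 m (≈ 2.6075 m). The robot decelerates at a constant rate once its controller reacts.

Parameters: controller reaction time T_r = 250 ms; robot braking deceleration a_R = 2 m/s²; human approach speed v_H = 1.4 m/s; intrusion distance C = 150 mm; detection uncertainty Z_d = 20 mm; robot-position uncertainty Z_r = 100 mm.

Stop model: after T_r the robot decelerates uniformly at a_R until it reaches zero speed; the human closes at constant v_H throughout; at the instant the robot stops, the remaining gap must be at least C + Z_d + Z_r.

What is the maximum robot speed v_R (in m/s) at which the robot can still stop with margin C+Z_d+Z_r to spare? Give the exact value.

at the boundary: (1/4)·v² + (19/20)·v + (-159/80) = 0
  disc = (19/20)² − 4·(1/4)·(-159/80) = 289/100 ; √disc = 17/10
  v_R = (−(19/20) + 17/10) / (2·(1/4)) = 3/2 m/s
check:
T_s = v_R/a_R = (3/2)/2 = 0.7500 s
robot covers v_R·T_r = 1.5000·0.2500 = 0.3750 m before braking
robot under decel: 1.5000²/(2·2.0000) = 0.5625 m
person approaches 1.4000·(0.2500+0.7500) = 1.4000 m
margins: 0.1500+0.0200+0.1000 = 0.2700 m
sum ≈ 0.3750+0.5625+1.4000+0.2700 ≈ 2.6075 m = S ✓

v_R_max = 3/2 m/s = 1.5000 m/s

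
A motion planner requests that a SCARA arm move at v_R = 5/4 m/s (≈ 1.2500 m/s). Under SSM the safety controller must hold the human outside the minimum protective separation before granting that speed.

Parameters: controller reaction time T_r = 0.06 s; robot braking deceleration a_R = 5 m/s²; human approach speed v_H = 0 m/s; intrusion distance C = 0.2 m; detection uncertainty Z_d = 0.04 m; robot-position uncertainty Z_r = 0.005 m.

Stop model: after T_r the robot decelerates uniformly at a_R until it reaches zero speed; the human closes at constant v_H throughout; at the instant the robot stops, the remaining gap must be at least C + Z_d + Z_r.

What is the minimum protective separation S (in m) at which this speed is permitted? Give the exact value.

S_min = 381/800 m = 0.4763 m

T_s = v_R/a_R = (5/4)/5 = 0.2500 s
reaction-phase robot travel = 1.2500·0.0600 = 0.0750 m
braking distance = 1.2500²/(2·5.0000) = 0.1562 m
human closes 0.0000·0.3100 = 0.0000 m
margins: 0.2000+0.0400+0.0050 = 0.2450 m
S_min ≈ 0.0750+0.1562+0.0000+0.2450  ⇒  S_min = 381/800 m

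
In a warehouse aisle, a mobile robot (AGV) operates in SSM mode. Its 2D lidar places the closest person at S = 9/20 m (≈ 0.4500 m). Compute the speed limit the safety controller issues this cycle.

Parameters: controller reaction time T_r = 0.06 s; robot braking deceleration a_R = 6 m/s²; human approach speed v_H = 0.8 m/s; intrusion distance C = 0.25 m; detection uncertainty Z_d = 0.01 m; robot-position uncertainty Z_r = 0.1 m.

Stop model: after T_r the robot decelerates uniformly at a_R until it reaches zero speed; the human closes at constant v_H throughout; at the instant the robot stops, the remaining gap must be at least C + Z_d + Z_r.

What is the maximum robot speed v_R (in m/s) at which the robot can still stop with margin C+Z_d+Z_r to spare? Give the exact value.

v_R_max = 1/5 m/s = 0.2000 m/s

quadratic (1/12)·v² + (29/150)·v + (-21/500) = 0
  disc = (29/150)² − 4·(1/12)·(-21/500) = 289/5625 ; √disc = 17/75
  v_R = (−(29/150) + 17/75) / (2·(1/12)) = 1/5 m/s
check:
stop time T_s = (1/5)/6 = 0.0333 s
reaction-phase robot travel = 0.2000·0.0600 = 0.0120 m
robot covers 0.2000·0.0333 − ½·6.0000·0.0333² = 0.0033 m while stopping
human closes 0.8000·0.0933 = 0.0747 m
residual clearance needed = 0.2500+0.0100+0.1000 = 0.3600 m
sum ≈ 0.0120+0.0033+0.0747+0.3600 ≈ 0.4500 m = S ✓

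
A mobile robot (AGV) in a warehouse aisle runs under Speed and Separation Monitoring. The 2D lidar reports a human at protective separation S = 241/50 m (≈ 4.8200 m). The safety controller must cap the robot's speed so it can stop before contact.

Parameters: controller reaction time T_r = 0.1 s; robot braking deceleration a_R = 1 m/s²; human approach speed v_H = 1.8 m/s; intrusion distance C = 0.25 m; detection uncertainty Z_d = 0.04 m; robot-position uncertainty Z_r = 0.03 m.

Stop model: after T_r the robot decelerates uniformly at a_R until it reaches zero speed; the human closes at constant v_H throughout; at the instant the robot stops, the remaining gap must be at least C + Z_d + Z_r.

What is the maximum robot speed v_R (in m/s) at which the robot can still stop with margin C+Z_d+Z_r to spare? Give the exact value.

v_R_max = 8/5 m/s = 1.6000 m/s

at the boundary: (1/2)·v² + (19/10)·v + (-108/25) = 0
  disc = (19/10)² − 4·(1/2)·(-108/25) = 49/4 ; √disc = 7/2
  v_R = (−(19/10) + 7/2) / (2·(1/2)) = 8/5 m/s
check:
T_s = v_R/a_R = (8/5)/1 = 1.6000 s
robot in T_r: 1.6000·0.1000 = 0.1600 m
robot under decel: 1.6000²/(2·1.0000) = 1.2800 m
person approaches 1.8000·(0.1000+1.6000) = 3.0600 m
C+Z_d+Z_r = 0.2500+0.0400+0.0300 = 0.3200 m
sum ≈ 0.1600+1.2800+3.0600+0.3200 ≈ 4.8200 m = S ✓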